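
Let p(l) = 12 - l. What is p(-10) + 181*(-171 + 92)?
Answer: -14277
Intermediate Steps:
p(-10) + 181*(-171 + 92) = (12 - 1*(-10)) + 181*(-171 + 92) = (12 + 10) + 181*(-79) = 22 - 14299 = -14277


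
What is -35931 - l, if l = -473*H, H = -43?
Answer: -56270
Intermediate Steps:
l = 20339 (l = -473*(-43) = 20339)
-35931 - l = -35931 - 1*20339 = -35931 - 20339 = -56270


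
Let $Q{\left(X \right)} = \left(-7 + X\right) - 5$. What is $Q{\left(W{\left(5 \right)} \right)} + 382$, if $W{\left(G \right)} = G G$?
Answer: $395$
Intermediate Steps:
$W{\left(G \right)} = G^{2}$
$Q{\left(X \right)} = -12 + X$
$Q{\left(W{\left(5 \right)} \right)} + 382 = \left(-12 + 5^{2}\right) + 382 = \left(-12 + 25\right) + 382 = 13 + 382 = 395$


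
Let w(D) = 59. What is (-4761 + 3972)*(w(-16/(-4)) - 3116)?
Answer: 2411973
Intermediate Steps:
(-4761 + 3972)*(w(-16/(-4)) - 3116) = (-4761 + 3972)*(59 - 3116) = -789*(-3057) = 2411973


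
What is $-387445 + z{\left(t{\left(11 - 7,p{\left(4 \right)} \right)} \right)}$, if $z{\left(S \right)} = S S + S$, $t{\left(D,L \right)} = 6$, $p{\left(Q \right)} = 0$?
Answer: $-387403$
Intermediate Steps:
$z{\left(S \right)} = S + S^{2}$ ($z{\left(S \right)} = S^{2} + S = S + S^{2}$)
$-387445 + z{\left(t{\left(11 - 7,p{\left(4 \right)} \right)} \right)} = -387445 + 6 \left(1 + 6\right) = -387445 + 6 \cdot 7 = -387445 + 42 = -387403$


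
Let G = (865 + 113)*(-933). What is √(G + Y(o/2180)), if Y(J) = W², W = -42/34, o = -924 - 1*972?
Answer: 3*I*√29300505/17 ≈ 955.23*I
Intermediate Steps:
o = -1896 (o = -924 - 972 = -1896)
W = -21/17 (W = -42*1/34 = -21/17 ≈ -1.2353)
G = -912474 (G = 978*(-933) = -912474)
Y(J) = 441/289 (Y(J) = (-21/17)² = 441/289)
√(G + Y(o/2180)) = √(-912474 + 441/289) = √(-263704545/289) = 3*I*√29300505/17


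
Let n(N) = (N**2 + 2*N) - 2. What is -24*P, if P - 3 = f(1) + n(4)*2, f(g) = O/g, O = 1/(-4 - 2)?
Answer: -1124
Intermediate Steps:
O = -1/6 (O = 1/(-6) = -1/6 ≈ -0.16667)
f(g) = -1/(6*g)
n(N) = -2 + N**2 + 2*N
P = 281/6 (P = 3 + (-1/6/1 + (-2 + 4**2 + 2*4)*2) = 3 + (-1/6*1 + (-2 + 16 + 8)*2) = 3 + (-1/6 + 22*2) = 3 + (-1/6 + 44) = 3 + 263/6 = 281/6 ≈ 46.833)
-24*P = -24*281/6 = -1124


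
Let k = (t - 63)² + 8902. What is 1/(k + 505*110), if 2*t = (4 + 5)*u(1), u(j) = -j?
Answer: 4/276033 ≈ 1.4491e-5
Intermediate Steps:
t = -9/2 (t = ((4 + 5)*(-1*1))/2 = (9*(-1))/2 = (½)*(-9) = -9/2 ≈ -4.5000)
k = 53833/4 (k = (-9/2 - 63)² + 8902 = (-135/2)² + 8902 = 18225/4 + 8902 = 53833/4 ≈ 13458.)
1/(k + 505*110) = 1/(53833/4 + 505*110) = 1/(53833/4 + 55550) = 1/(276033/4) = 4/276033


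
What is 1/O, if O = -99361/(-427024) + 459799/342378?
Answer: 73101811536/115182114317 ≈ 0.63466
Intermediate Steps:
O = 115182114317/73101811536 (O = -99361*(-1/427024) + 459799*(1/342378) = 99361/427024 + 459799/342378 = 115182114317/73101811536 ≈ 1.5756)
1/O = 1/(115182114317/73101811536) = 73101811536/115182114317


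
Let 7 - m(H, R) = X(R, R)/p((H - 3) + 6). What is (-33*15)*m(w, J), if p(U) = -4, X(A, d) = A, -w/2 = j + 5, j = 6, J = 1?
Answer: -14355/4 ≈ -3588.8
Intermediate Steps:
w = -22 (w = -2*(6 + 5) = -2*11 = -22)
m(H, R) = 7 + R/4 (m(H, R) = 7 - R/(-4) = 7 - R*(-1)/4 = 7 - (-1)*R/4 = 7 + R/4)
(-33*15)*m(w, J) = (-33*15)*(7 + (¼)*1) = -495*(7 + ¼) = -495*29/4 = -14355/4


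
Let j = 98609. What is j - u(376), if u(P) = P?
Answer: 98233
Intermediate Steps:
j - u(376) = 98609 - 1*376 = 98609 - 376 = 98233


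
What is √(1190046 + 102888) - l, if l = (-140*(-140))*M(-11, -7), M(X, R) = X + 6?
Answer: 98000 + √1292934 ≈ 99137.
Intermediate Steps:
M(X, R) = 6 + X
l = -98000 (l = (-140*(-140))*(6 - 11) = 19600*(-5) = -98000)
√(1190046 + 102888) - l = √(1190046 + 102888) - 1*(-98000) = √1292934 + 98000 = 98000 + √1292934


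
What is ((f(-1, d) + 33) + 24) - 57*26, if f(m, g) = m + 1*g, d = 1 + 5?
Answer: -1420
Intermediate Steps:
d = 6
f(m, g) = g + m (f(m, g) = m + g = g + m)
((f(-1, d) + 33) + 24) - 57*26 = (((6 - 1) + 33) + 24) - 57*26 = ((5 + 33) + 24) - 1482 = (38 + 24) - 1482 = 62 - 1482 = -1420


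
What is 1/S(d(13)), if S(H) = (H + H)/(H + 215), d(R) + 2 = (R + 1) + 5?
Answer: 116/17 ≈ 6.8235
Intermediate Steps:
d(R) = 4 + R (d(R) = -2 + ((R + 1) + 5) = -2 + ((1 + R) + 5) = -2 + (6 + R) = 4 + R)
S(H) = 2*H/(215 + H) (S(H) = (2*H)/(215 + H) = 2*H/(215 + H))
1/S(d(13)) = 1/(2*(4 + 13)/(215 + (4 + 13))) = 1/(2*17/(215 + 17)) = 1/(2*17/232) = 1/(2*17*(1/232)) = 1/(17/116) = 116/17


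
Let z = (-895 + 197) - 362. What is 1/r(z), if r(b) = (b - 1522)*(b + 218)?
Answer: 1/2174044 ≈ 4.5997e-7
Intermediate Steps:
z = -1060 (z = -698 - 362 = -1060)
r(b) = (-1522 + b)*(218 + b)
1/r(z) = 1/(-331796 + (-1060)**2 - 1304*(-1060)) = 1/(-331796 + 1123600 + 1382240) = 1/2174044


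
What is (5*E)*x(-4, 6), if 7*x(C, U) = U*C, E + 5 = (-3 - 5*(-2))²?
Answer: -5280/7 ≈ -754.29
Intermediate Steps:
E = 44 (E = -5 + (-3 - 5*(-2))² = -5 + (-3 + 10)² = -5 + 7² = -5 + 49 = 44)
x(C, U) = C*U/7 (x(C, U) = (U*C)/7 = (C*U)/7 = C*U/7)
(5*E)*x(-4, 6) = (5*44)*((⅐)*(-4)*6) = 220*(-24/7) = -5280/7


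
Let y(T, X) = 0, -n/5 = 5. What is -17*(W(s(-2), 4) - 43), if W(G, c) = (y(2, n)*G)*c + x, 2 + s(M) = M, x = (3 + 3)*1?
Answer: 629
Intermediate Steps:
n = -25 (n = -5*5 = -25)
x = 6 (x = 6*1 = 6)
s(M) = -2 + M
W(G, c) = 6 (W(G, c) = (0*G)*c + 6 = 0*c + 6 = 0 + 6 = 6)
-17*(W(s(-2), 4) - 43) = -17*(6 - 43) = -17*(-37) = 629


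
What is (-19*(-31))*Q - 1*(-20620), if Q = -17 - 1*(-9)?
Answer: 15908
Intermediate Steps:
Q = -8 (Q = -17 + 9 = -8)
(-19*(-31))*Q - 1*(-20620) = -19*(-31)*(-8) - 1*(-20620) = 589*(-8) + 20620 = -4712 + 20620 = 15908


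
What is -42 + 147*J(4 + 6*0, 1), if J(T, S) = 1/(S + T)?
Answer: -63/5 ≈ -12.600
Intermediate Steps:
-42 + 147*J(4 + 6*0, 1) = -42 + 147/(1 + (4 + 6*0)) = -42 + 147/(1 + (4 + 0)) = -42 + 147/(1 + 4) = -42 + 147/5 = -63/5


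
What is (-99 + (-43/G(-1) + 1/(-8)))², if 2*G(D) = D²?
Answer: 2193361/64 ≈ 34271.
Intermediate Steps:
G(D) = D²/2
(-99 + (-43/G(-1) + 1/(-8)))² = (-99 + (-43/((½)*(-1)²) + 1/(-8)))² = (-99 + (-43/((½)*1) + 1*(-⅛)))² = (-99 + (-43/½ - ⅛))² = (-99 + (-43*2 - ⅛))² = (-99 + (-86 - ⅛))² = (-99 - 689/8)² = (-1481/8)² = 2193361/64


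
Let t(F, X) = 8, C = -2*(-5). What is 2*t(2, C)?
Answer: 16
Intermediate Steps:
C = 10
2*t(2, C) = 2*8 = 16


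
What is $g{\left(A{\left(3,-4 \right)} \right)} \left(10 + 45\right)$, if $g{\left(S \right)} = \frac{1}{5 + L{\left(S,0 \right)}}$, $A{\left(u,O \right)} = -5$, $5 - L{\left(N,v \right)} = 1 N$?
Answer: $\frac{11}{3} \approx 3.6667$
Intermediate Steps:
$L{\left(N,v \right)} = 5 - N$ ($L{\left(N,v \right)} = 5 - 1 N = 5 - N$)
$g{\left(S \right)} = \frac{1}{10 - S}$ ($g{\left(S \right)} = \frac{1}{5 - \left(-5 + S\right)} = \frac{1}{10 - S}$)
$g{\left(A{\left(3,-4 \right)} \right)} \left(10 + 45\right) = - \frac{1}{-10 - 5} \left(10 + 45\right) = - \frac{1}{-15} \cdot 55 = \left(-1\right) \left(- \frac{1}{15}\right) 55 = \frac{1}{15} \cdot 55 = \frac{11}{3}$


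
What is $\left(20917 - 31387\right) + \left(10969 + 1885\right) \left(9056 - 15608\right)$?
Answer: $-84229878$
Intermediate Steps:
$\left(20917 - 31387\right) + \left(10969 + 1885\right) \left(9056 - 15608\right) = -10470 + 12854 \left(-6552\right) = -10470 - 84219408 = -84229878$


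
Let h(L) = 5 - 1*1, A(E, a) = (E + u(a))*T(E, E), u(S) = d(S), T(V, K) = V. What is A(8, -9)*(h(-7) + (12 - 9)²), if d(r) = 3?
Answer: 1144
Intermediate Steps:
u(S) = 3
A(E, a) = E*(3 + E) (A(E, a) = (E + 3)*E = (3 + E)*E = E*(3 + E))
h(L) = 4 (h(L) = 5 - 1 = 4)
A(8, -9)*(h(-7) + (12 - 9)²) = (8*(3 + 8))*(4 + (12 - 9)²) = (8*11)*(4 + 3²) = 88*(4 + 9) = 88*13 = 1144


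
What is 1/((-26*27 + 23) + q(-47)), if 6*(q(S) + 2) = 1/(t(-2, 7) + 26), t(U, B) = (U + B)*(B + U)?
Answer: -306/208385 ≈ -0.0014684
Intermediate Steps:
t(U, B) = (B + U)² (t(U, B) = (B + U)*(B + U) = (B + U)²)
q(S) = -611/306 (q(S) = -2 + 1/(6*((7 - 2)² + 26)) = -2 + 1/(6*(5² + 26)) = -2 + 1/(6*(25 + 26)) = -2 + (⅙)/51 = -2 + (⅙)*(1/51) = -2 + 1/306 = -611/306)
1/((-26*27 + 23) + q(-47)) = 1/((-26*27 + 23) - 611/306) = 1/((-702 + 23) - 611/306) = 1/(-679 - 611/306) = 1/(-208385/306) = -306/208385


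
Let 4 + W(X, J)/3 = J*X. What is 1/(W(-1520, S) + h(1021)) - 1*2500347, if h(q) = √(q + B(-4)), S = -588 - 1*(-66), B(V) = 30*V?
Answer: -14166631490467484853/5665866173963 - √901/5665866173963 ≈ -2.5003e+6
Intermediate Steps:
S = -522 (S = -588 + 66 = -522)
W(X, J) = -12 + 3*J*X (W(X, J) = -12 + 3*(J*X) = -12 + 3*J*X)
h(q) = √(-120 + q) (h(q) = √(q + 30*(-4)) = √(q - 120) = √(-120 + q))
1/(W(-1520, S) + h(1021)) - 1*2500347 = 1/((-12 + 3*(-522)*(-1520)) + √(-120 + 1021)) - 1*2500347 = 1/((-12 + 2380320) + √901) - 2500347 = 1/(2380308 + √901) - 2500347 = -2500347 + 1/(2380308 + √901)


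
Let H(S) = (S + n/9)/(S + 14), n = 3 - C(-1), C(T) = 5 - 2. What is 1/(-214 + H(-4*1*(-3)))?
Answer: -13/2776 ≈ -0.0046830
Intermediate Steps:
C(T) = 3
n = 0 (n = 3 - 1*3 = 3 - 3 = 0)
H(S) = S/(14 + S) (H(S) = (S + 0/9)/(S + 14) = (S + 0*(⅑))/(14 + S) = (S + 0)/(14 + S) = S/(14 + S))
1/(-214 + H(-4*1*(-3))) = 1/(-214 + (-4*1*(-3))/(14 - 4*1*(-3))) = 1/(-214 + (-4*(-3))/(14 - 4*(-3))) = 1/(-214 + 12/(14 + 12)) = 1/(-214 + 12/26) = 1/(-214 + 12*(1/26)) = 1/(-214 + 6/13) = 1/(-2776/13) = -13/2776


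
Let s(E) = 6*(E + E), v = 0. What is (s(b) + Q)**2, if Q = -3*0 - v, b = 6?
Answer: 5184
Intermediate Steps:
s(E) = 12*E (s(E) = 6*(2*E) = 12*E)
Q = 0 (Q = -3*0 - 1*0 = 0 + 0 = 0)
(s(b) + Q)**2 = (12*6 + 0)**2 = (72 + 0)**2 = 72**2 = 5184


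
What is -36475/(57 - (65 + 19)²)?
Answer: 36475/6999 ≈ 5.2115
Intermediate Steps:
-36475/(57 - (65 + 19)²) = -36475/(57 - 1*84²) = -36475/(57 - 1*7056) = -36475/(57 - 7056) = -36475/(-6999) = -36475*(-1/6999) = 36475/6999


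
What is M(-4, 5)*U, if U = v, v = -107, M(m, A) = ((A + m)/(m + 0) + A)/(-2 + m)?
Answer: 2033/24 ≈ 84.708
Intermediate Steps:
M(m, A) = (A + (A + m)/m)/(-2 + m) (M(m, A) = ((A + m)/m + A)/(-2 + m) = (A + (A + m)/m)/(-2 + m))
U = -107
M(-4, 5)*U = ((5 - 4 + 5*(-4))/((-4)*(-2 - 4)))*(-107) = -¼*(5 - 4 - 20)/(-6)*(-107) = -¼*(-⅙)*(-19)*(-107) = -19/24*(-107) = 2033/24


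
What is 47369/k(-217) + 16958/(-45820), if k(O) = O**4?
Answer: -2685718321767/7257148075730 ≈ -0.37008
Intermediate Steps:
47369/k(-217) + 16958/(-45820) = 47369/((-217)**4) + 16958/(-45820) = 47369/2217373921 + 16958*(-1/45820) = 47369*(1/2217373921) - 8479/22910 = 6767/316767703 - 8479/22910 = -2685718321767/7257148075730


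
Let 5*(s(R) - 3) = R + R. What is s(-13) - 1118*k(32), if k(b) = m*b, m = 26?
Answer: -4650891/5 ≈ -9.3018e+5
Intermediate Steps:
s(R) = 3 + 2*R/5 (s(R) = 3 + (R + R)/5 = 3 + (2*R)/5 = 3 + 2*R/5)
k(b) = 26*b
s(-13) - 1118*k(32) = (3 + (⅖)*(-13)) - 29068*32 = (3 - 26/5) - 1118*832 = -11/5 - 930176 = -4650891/5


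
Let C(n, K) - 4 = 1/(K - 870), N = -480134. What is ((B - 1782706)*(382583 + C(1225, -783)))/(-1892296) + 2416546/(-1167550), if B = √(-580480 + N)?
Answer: 455783494030976779/1264562282550 - 948624465*I*√13094/521327548 ≈ 3.6043e+5 - 208.22*I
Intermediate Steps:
C(n, K) = 4 + 1/(-870 + K) (C(n, K) = 4 + 1/(K - 870) = 4 + 1/(-870 + K))
B = 9*I*√13094 (B = √(-580480 - 480134) = √(-1060614) = 9*I*√13094 ≈ 1029.9*I)
((B - 1782706)*(382583 + C(1225, -783)))/(-1892296) + 2416546/(-1167550) = ((9*I*√13094 - 1782706)*(382583 + (-3479 + 4*(-783))/(-870 - 783)))/(-1892296) + 2416546/(-1167550) = ((-1782706 + 9*I*√13094)*(382583 + (-3479 - 3132)/(-1653)))*(-1/1892296) + 2416546*(-1/1167550) = ((-1782706 + 9*I*√13094)*(382583 - 1/1653*(-6611)))*(-1/1892296) - 1208273/583775 = ((-1782706 + 9*I*√13094)*(382583 + 6611/1653))*(-1/1892296) - 1208273/583775 = ((-1782706 + 9*I*√13094)*(632416310/1653))*(-1/1892296) - 1208273/583775 = (-1127412350334860/1653 + 1897248930*I*√13094/551)*(-1/1892296) - 1208273/583775 = (281853087583715/781991322 - 948624465*I*√13094/521327548) - 1208273/583775 = 455783494030976779/1264562282550 - 948624465*I*√13094/521327548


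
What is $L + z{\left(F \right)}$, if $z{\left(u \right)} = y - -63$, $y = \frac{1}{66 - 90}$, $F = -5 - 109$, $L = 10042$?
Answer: $\frac{242519}{24} \approx 10105.0$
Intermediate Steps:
$F = -114$ ($F = -5 - 109 = -114$)
$y = - \frac{1}{24}$ ($y = \frac{1}{-24} = - \frac{1}{24} \approx -0.041667$)
$z{\left(u \right)} = \frac{1511}{24}$ ($z{\left(u \right)} = - \frac{1}{24} - -63 = - \frac{1}{24} + 63 = \frac{1511}{24}$)
$L + z{\left(F \right)} = 10042 + \frac{1511}{24} = \frac{242519}{24}$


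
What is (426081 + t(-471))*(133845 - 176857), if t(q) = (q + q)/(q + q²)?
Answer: -4306750010408/235 ≈ -1.8327e+10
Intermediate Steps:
t(q) = 2*q/(q + q²) (t(q) = (2*q)/(q + q²) = 2*q/(q + q²))
(426081 + t(-471))*(133845 - 176857) = (426081 + 2/(1 - 471))*(133845 - 176857) = (426081 + 2/(-470))*(-43012) = (426081 + 2*(-1/470))*(-43012) = (426081 - 1/235)*(-43012) = (100129034/235)*(-43012) = -4306750010408/235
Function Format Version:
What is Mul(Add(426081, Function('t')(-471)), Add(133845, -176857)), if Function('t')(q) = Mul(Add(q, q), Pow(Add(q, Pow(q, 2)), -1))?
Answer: Rational(-4306750010408, 235) ≈ -1.8327e+10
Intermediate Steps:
Function('t')(q) = Mul(2, q, Pow(Add(q, Pow(q, 2)), -1)) (Function('t')(q) = Mul(Mul(2, q), Pow(Add(q, Pow(q, 2)), -1)) = Mul(2, q, Pow(Add(q, Pow(q, 2)), -1)))
Mul(Add(426081, Function('t')(-471)), Add(133845, -176857)) = Mul(Add(426081, Mul(2, Pow(Add(1, -471), -1))), Add(133845, -176857)) = Mul(Add(426081, Mul(2, Pow(-470, -1))), -43012) = Mul(Add(426081, Mul(2, Rational(-1, 470))), -43012) = Mul(Add(426081, Rational(-1, 235)), -43012) = Mul(Rational(100129034, 235), -43012) = Rational(-4306750010408, 235)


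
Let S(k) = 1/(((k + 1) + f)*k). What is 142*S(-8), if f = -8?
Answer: 71/60 ≈ 1.1833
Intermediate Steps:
S(k) = 1/(k*(-7 + k)) (S(k) = 1/(((k + 1) - 8)*k) = 1/(((1 + k) - 8)*k) = 1/((-7 + k)*k) = 1/(k*(-7 + k)))
142*S(-8) = 142*(1/((-8)*(-7 - 8))) = 142*(-1/8/(-15)) = 142*(-1/8*(-1/15)) = 142*(1/120) = 71/60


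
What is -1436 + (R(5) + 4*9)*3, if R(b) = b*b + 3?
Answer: -1244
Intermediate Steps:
R(b) = 3 + b² (R(b) = b² + 3 = 3 + b²)
-1436 + (R(5) + 4*9)*3 = -1436 + ((3 + 5²) + 4*9)*3 = -1436 + ((3 + 25) + 36)*3 = -1436 + (28 + 36)*3 = -1436 + 64*3 = -1436 + 192 = -1244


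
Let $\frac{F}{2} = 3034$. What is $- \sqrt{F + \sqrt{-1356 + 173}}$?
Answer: $- \sqrt{6068 + 13 i \sqrt{7}} \approx -77.898 - 0.22077 i$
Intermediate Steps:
$F = 6068$ ($F = 2 \cdot 3034 = 6068$)
$- \sqrt{F + \sqrt{-1356 + 173}} = - \sqrt{6068 + \sqrt{-1356 + 173}} = - \sqrt{6068 + \sqrt{-1183}} = - \sqrt{6068 + 13 i \sqrt{7}}$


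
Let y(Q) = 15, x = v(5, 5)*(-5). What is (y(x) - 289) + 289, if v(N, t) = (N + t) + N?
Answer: 15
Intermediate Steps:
v(N, t) = t + 2*N
x = -75 (x = (5 + 2*5)*(-5) = (5 + 10)*(-5) = 15*(-5) = -75)
(y(x) - 289) + 289 = (15 - 289) + 289 = -274 + 289 = 15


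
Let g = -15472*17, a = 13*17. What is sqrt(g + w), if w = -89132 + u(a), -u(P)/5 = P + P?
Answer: 3*I*sqrt(39374) ≈ 595.29*I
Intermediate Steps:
a = 221
g = -263024
u(P) = -10*P (u(P) = -5*(P + P) = -10*P)
w = -91342 (w = -89132 - 10*221 = -89132 - 2210 = -91342)
sqrt(g + w) = sqrt(-263024 - 91342) = sqrt(-354366) = 3*I*sqrt(39374)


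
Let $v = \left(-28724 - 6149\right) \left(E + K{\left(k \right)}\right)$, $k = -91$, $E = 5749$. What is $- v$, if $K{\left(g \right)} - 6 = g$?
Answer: $197520672$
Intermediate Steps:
$K{\left(g \right)} = 6 + g$
$v = -197520672$ ($v = \left(-28724 - 6149\right) \left(5749 + \left(6 - 91\right)\right) = - 34873 \left(5749 - 85\right) = \left(-34873\right) 5664 = -197520672$)
$- v = \left(-1\right) \left(-197520672\right) = 197520672$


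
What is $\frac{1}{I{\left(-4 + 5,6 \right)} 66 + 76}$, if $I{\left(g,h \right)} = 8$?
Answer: $\frac{1}{604} \approx 0.0016556$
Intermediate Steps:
$\frac{1}{I{\left(-4 + 5,6 \right)} 66 + 76} = \frac{1}{8 \cdot 66 + 76} = \frac{1}{528 + 76} = \frac{1}{604}$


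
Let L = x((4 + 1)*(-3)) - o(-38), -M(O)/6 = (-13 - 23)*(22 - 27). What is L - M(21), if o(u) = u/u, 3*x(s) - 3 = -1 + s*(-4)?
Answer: 3299/3 ≈ 1099.7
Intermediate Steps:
x(s) = ⅔ - 4*s/3 (x(s) = 1 + (-1 + s*(-4))/3 = 1 + (-1 - 4*s)/3 = 1 + (-⅓ - 4*s/3) = ⅔ - 4*s/3)
o(u) = 1
M(O) = -1080 (M(O) = -6*(-13 - 23)*(22 - 27) = -(-216)*(-5) = -6*180 = -1080)
L = 59/3 (L = (⅔ - 4*(4 + 1)*(-3)/3) - 1*1 = (⅔ - 20*(-3)/3) - 1 = (⅔ - 4/3*(-15)) - 1 = (⅔ + 20) - 1 = 62/3 - 1 = 59/3 ≈ 19.667)
L - M(21) = 59/3 - 1*(-1080) = 59/3 + 1080 = 3299/3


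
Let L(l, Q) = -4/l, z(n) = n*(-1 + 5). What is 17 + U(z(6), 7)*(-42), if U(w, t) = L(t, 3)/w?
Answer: 18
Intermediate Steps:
z(n) = 4*n (z(n) = n*4 = 4*n)
U(w, t) = -4/(t*w) (U(w, t) = (-4/t)/w = -4/(t*w))
17 + U(z(6), 7)*(-42) = 17 - 4/(7*4*6)*(-42) = 17 - 4*⅐/24*(-42) = 17 - 4*⅐*1/24*(-42) = 17 - 1/42*(-42) = 17 + 1 = 18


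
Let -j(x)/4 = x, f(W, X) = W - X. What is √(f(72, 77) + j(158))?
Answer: 7*I*√13 ≈ 25.239*I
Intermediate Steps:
j(x) = -4*x
√(f(72, 77) + j(158)) = √((72 - 1*77) - 4*158) = √((72 - 77) - 632) = √(-5 - 632) = √(-637) = 7*I*√13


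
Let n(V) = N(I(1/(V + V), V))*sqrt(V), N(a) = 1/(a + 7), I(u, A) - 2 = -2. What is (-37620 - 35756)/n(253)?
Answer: -513632*sqrt(253)/253 ≈ -32292.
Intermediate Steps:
I(u, A) = 0 (I(u, A) = 2 - 2 = 0)
N(a) = 1/(7 + a)
n(V) = sqrt(V)/7 (n(V) = sqrt(V)/(7 + 0) = sqrt(V)/7)
(-37620 - 35756)/n(253) = (-37620 - 35756)/((sqrt(253)/7)) = -513632*sqrt(253)/253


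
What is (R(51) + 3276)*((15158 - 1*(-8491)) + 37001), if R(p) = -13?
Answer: 197900950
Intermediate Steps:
(R(51) + 3276)*((15158 - 1*(-8491)) + 37001) = (-13 + 3276)*((15158 - 1*(-8491)) + 37001) = 3263*((15158 + 8491) + 37001) = 3263*(23649 + 37001) = 3263*60650 = 197900950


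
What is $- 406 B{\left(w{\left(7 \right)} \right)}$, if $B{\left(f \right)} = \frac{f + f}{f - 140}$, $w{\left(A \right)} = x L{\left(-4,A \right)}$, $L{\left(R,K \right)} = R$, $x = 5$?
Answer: $- \frac{203}{2} \approx -101.5$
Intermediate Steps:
$w{\left(A \right)} = -20$ ($w{\left(A \right)} = 5 \left(-4\right) = -20$)
$B{\left(f \right)} = \frac{2 f}{-140 + f}$
$- 406 B{\left(w{\left(7 \right)} \right)} = - 406 \cdot 2 \left(-20\right) \frac{1}{-140 - 20} = - 406 \cdot 2 \left(-20\right) \frac{1}{-160} = - 406 \cdot 2 \left(-20\right) \left(- \frac{1}{160}\right) = \left(-406\right) \frac{1}{4} = - \frac{203}{2}$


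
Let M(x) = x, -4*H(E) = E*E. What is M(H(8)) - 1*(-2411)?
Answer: 2395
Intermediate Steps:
H(E) = -E²/4 (H(E) = -E*E/4 = -E²/4)
M(H(8)) - 1*(-2411) = -¼*8² - 1*(-2411) = -¼*64 + 2411 = -16 + 2411 = 2395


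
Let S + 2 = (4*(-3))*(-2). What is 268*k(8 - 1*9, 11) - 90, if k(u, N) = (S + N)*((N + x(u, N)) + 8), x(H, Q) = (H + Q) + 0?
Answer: 256386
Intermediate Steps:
x(H, Q) = H + Q
S = 22 (S = -2 + (4*(-3))*(-2) = -2 - 12*(-2) = -2 + 24 = 22)
k(u, N) = (22 + N)*(8 + u + 2*N) (k(u, N) = (22 + N)*((N + (u + N)) + 8) = (22 + N)*((N + (N + u)) + 8) = (22 + N)*((u + 2*N) + 8) = (22 + N)*(8 + u + 2*N))
268*k(8 - 1*9, 11) - 90 = 268*(176 + 11² + 22*(8 - 1*9) + 52*11 + 11*(11 + (8 - 1*9))) - 90 = 268*(176 + 121 + 22*(8 - 9) + 572 + 11*(11 + (8 - 9))) - 90 = 268*(176 + 121 + 22*(-1) + 572 + 11*(11 - 1)) - 90 = 268*(176 + 121 - 22 + 572 + 11*10) - 90 = 268*(176 + 121 - 22 + 572 + 110) - 90 = 268*957 - 90 = 256476 - 90 = 256386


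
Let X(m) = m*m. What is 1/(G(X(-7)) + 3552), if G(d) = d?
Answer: 1/3601 ≈ 0.00027770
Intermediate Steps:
X(m) = m**2
1/(G(X(-7)) + 3552) = 1/((-7)**2 + 3552) = 1/(49 + 3552) = 1/3601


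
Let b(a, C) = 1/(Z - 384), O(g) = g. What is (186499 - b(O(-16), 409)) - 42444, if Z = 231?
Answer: 22040416/153 ≈ 1.4406e+5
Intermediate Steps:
b(a, C) = -1/153 (b(a, C) = 1/(231 - 384) = 1/(-153) = -1/153)
(186499 - b(O(-16), 409)) - 42444 = (186499 - 1*(-1/153)) - 42444 = (186499 + 1/153) - 42444 = 28534348/153 - 42444 = 22040416/153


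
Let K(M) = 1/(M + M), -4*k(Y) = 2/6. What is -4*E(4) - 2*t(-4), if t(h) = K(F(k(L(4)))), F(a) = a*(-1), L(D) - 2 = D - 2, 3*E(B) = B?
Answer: -52/3 ≈ -17.333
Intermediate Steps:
E(B) = B/3
L(D) = D (L(D) = 2 + (D - 2) = 2 + (-2 + D) = D)
k(Y) = -1/12 (k(Y) = -1/(2*6) = -¼*⅓ = -1/12)
F(a) = -a
K(M) = 1/(2*M)
t(h) = 6 (t(h) = 1/(2*((-1*(-1/12)))) = 1/(2*(1/12)) = (½)*12 = 6)
-4*E(4) - 2*t(-4) = -4*4/3 - 2*6 = -4*4/3 - 12 = -16/3 - 12 = -52/3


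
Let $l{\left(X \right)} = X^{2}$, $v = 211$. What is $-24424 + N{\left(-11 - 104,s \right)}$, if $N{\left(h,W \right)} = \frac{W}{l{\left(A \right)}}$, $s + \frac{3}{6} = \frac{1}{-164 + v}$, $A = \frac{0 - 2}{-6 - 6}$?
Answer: $- \frac{1148738}{47} \approx -24441.0$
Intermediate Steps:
$A = \frac{1}{6}$ ($A = - \frac{2}{-12} = \left(-2\right) \left(- \frac{1}{12}\right) = \frac{1}{6} \approx 0.16667$)
$s = - \frac{45}{94}$ ($s = - \frac{1}{2} + \frac{1}{-164 + 211} = - \frac{1}{2} + \frac{1}{47} = - \frac{45}{94} \approx -0.47872$)
$N{\left(h,W \right)} = 36 W$ ($N{\left(h,W \right)} = \frac{W}{\left(\frac{1}{6}\right)^{2}} = W \frac{1}{\frac{1}{36}} = W 36 = 36 W$)
$-24424 + N{\left(-11 - 104,s \right)} = -24424 + 36 \left(- \frac{45}{94}\right) = -24424 - \frac{810}{47} = - \frac{1148738}{47}$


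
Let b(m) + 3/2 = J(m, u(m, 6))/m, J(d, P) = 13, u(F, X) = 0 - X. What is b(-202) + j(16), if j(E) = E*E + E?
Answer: 27314/101 ≈ 270.44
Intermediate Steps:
u(F, X) = -X
j(E) = E + E**2 (j(E) = E**2 + E = E + E**2)
b(m) = -3/2 + 13/m
b(-202) + j(16) = (-3/2 + 13/(-202)) + 16*(1 + 16) = (-3/2 + 13*(-1/202)) + 16*17 = (-3/2 - 13/202) + 272 = -158/101 + 272 = 27314/101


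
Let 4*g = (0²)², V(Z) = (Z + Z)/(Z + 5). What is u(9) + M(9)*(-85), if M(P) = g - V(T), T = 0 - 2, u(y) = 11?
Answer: -307/3 ≈ -102.33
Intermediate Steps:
T = -2
V(Z) = 2*Z/(5 + Z) (V(Z) = (2*Z)/(5 + Z) = 2*Z/(5 + Z))
g = 0 (g = (0²)²/4 = (¼)*0² = (¼)*0 = 0)
M(P) = 4/3 (M(P) = 0 - 2*(-2)/(5 - 2) = 0 - 2*(-2)/3 = 0 - 1*(-4/3) = 0 + 4/3 = 4/3)
u(9) + M(9)*(-85) = 11 + (4/3)*(-85) = 11 - 340/3 = -307/3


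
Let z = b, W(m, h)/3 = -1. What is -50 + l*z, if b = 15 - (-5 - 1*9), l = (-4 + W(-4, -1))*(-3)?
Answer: 559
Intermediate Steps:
W(m, h) = -3 (W(m, h) = 3*(-1) = -3)
l = 21 (l = (-4 - 3)*(-3) = -7*(-3) = 21)
b = 29 (b = 15 - (-5 - 9) = 15 - 1*(-14) = 15 + 14 = 29)
z = 29
-50 + l*z = -50 + 21*29 = -50 + 609 = 559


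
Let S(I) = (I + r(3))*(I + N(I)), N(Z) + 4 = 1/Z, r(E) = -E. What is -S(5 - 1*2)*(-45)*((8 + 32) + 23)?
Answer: 0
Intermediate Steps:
N(Z) = -4 + 1/Z
S(I) = (-3 + I)*(-4 + I + 1/I) (S(I) = (I - 1*3)*(I + (-4 + 1/I)) = (I - 3)*(-4 + I + 1/I) = (-3 + I)*(-4 + I + 1/I))
-S(5 - 1*2)*(-45)*((8 + 32) + 23) = -(13 + (5 - 1*2)² - 7*(5 - 1*2) - 3/(5 - 1*2))*(-45)*((8 + 32) + 23) = -(13 + (5 - 2)² - 7*(5 - 2) - 3/(5 - 2))*(-45)*(40 + 23) = -(13 + 3² - 7*3 - 3/3)*(-45)*63 = -(13 + 9 - 21 - 3*⅓)*(-45)*63 = -(13 + 9 - 21 - 1)*(-45)*63 = -0*(-45)*63 = -0*63 = -1*0 = 0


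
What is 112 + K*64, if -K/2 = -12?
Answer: 1648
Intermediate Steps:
K = 24 (K = -2*(-12) = 24)
112 + K*64 = 112 + 24*64 = 112 + 1536 = 1648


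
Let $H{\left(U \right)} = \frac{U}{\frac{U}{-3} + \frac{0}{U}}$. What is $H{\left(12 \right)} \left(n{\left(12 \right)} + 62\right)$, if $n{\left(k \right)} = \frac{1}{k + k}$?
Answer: $- \frac{1489}{8} \approx -186.13$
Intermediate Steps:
$n{\left(k \right)} = \frac{1}{2 k}$
$H{\left(U \right)} = -3$ ($H{\left(U \right)} = \frac{U}{U \left(- \frac{1}{3}\right) + 0} = \frac{U}{- \frac{U}{3} + 0} = \frac{U}{\left(- \frac{1}{3}\right) U} = U \left(- \frac{3}{U}\right) = -3$)
$H{\left(12 \right)} \left(n{\left(12 \right)} + 62\right) = - 3 \left(\frac{1}{2 \cdot 12} + 62\right) = - 3 \left(\frac{1}{2} \cdot \frac{1}{12} + 62\right) = - 3 \left(\frac{1}{24} + 62\right) = \left(-3\right) \frac{1489}{24} = - \frac{1489}{8}$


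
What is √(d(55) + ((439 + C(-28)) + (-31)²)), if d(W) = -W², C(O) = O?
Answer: I*√1653 ≈ 40.657*I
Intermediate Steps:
√(d(55) + ((439 + C(-28)) + (-31)²)) = √(-1*55² + ((439 - 28) + (-31)²)) = √(-1*3025 + (411 + 961)) = √(-3025 + 1372) = √(-1653) = I*√1653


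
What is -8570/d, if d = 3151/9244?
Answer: -79221080/3151 ≈ -25142.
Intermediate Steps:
d = 3151/9244 (d = 3151*(1/9244) = 3151/9244 ≈ 0.34087)
-8570/d = -8570/3151/9244 = -8570*9244/3151 = -79221080/3151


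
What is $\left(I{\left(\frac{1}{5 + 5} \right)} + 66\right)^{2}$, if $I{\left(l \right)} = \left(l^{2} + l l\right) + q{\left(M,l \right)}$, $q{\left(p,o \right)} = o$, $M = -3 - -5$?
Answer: $\frac{2732409}{625} \approx 4371.9$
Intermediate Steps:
$M = 2$ ($M = -3 + 5 = 2$)
$I{\left(l \right)} = l + 2 l^{2}$ ($I{\left(l \right)} = \left(l^{2} + l l\right) + l = \left(l^{2} + l^{2}\right) + l = 2 l^{2} + l = l + 2 l^{2}$)
$\left(I{\left(\frac{1}{5 + 5} \right)} + 66\right)^{2} = \left(\frac{1 + \frac{2}{5 + 5}}{5 + 5} + 66\right)^{2} = \left(\frac{1 + \frac{2}{10}}{10} + 66\right)^{2} = \left(\frac{1 + 2 \cdot \frac{1}{10}}{10} + 66\right)^{2} = \left(\frac{1 + \frac{1}{5}}{10} + 66\right)^{2} = \left(\frac{1}{10} \cdot \frac{6}{5} + 66\right)^{2} = \left(\frac{3}{25} + 66\right)^{2} = \left(\frac{1653}{25}\right)^{2} = \frac{2732409}{625}$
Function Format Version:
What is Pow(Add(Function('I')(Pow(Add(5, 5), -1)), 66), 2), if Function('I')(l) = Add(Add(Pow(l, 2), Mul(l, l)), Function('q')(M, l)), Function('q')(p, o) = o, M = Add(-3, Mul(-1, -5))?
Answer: Rational(2732409, 625) ≈ 4371.9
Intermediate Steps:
M = 2 (M = Add(-3, 5) = 2)
Function('I')(l) = Add(l, Mul(2, Pow(l, 2))) (Function('I')(l) = Add(Add(Pow(l, 2), Mul(l, l)), l) = Add(Add(Pow(l, 2), Pow(l, 2)), l) = Add(Mul(2, Pow(l, 2)), l) = Add(l, Mul(2, Pow(l, 2))))
Pow(Add(Function('I')(Pow(Add(5, 5), -1)), 66), 2) = Pow(Add(Mul(Pow(Add(5, 5), -1), Add(1, Mul(2, Pow(Add(5, 5), -1)))), 66), 2) = Pow(Add(Mul(Pow(10, -1), Add(1, Mul(2, Pow(10, -1)))), 66), 2) = Pow(Add(Mul(Rational(1, 10), Add(1, Mul(2, Rational(1, 10)))), 66), 2) = Pow(Add(Mul(Rational(1, 10), Add(1, Rational(1, 5))), 66), 2) = Pow(Add(Mul(Rational(1, 10), Rational(6, 5)), 66), 2) = Pow(Add(Rational(3, 25), 66), 2) = Pow(Rational(1653, 25), 2) = Rational(2732409, 625)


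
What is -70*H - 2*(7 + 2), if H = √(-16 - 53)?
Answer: -18 - 70*I*√69 ≈ -18.0 - 581.46*I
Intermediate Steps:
H = I*√69 (H = √(-69) = I*√69 ≈ 8.3066*I)
-70*H - 2*(7 + 2) = -70*I*√69 - 2*(7 + 2) = -70*I*√69 - 2*9 = -70*I*√69 - 18 = -18 - 70*I*√69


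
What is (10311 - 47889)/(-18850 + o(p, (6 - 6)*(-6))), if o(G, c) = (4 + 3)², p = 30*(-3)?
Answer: 12526/6267 ≈ 1.9987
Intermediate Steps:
p = -90
o(G, c) = 49 (o(G, c) = 7² = 49)
(10311 - 47889)/(-18850 + o(p, (6 - 6)*(-6))) = (10311 - 47889)/(-18850 + 49) = -37578/(-18801) = -37578*(-1/18801) = 12526/6267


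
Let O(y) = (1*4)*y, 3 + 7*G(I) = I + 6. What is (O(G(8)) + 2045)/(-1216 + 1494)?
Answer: 14359/1946 ≈ 7.3787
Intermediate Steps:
G(I) = 3/7 + I/7 (G(I) = -3/7 + (I + 6)/7 = -3/7 + (6 + I)/7 = -3/7 + (6/7 + I/7) = 3/7 + I/7)
O(y) = 4*y
(O(G(8)) + 2045)/(-1216 + 1494) = (4*(3/7 + (⅐)*8) + 2045)/(-1216 + 1494) = (4*(3/7 + 8/7) + 2045)/278 = (4*(11/7) + 2045)*(1/278) = (44/7 + 2045)*(1/278) = (14359/7)*(1/278) = 14359/1946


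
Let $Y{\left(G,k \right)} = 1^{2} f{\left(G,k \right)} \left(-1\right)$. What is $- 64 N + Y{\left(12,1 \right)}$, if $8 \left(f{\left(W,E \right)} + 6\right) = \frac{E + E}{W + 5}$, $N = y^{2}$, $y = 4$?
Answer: $- \frac{69225}{68} \approx -1018.0$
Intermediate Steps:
$N = 16$ ($N = 4^{2} = 16$)
$f{\left(W,E \right)} = -6 + \frac{E}{4 \left(5 + W\right)}$ ($f{\left(W,E \right)} = -6 + \frac{\left(E + E\right) \frac{1}{W + 5}}{8} = -6 + \frac{2 E \frac{1}{5 + W}}{8} = -6 + \frac{E}{4 \left(5 + W\right)}$)
$Y{\left(G,k \right)} = - \frac{-120 + k - 24 G}{4 \left(5 + G\right)}$ ($Y{\left(G,k \right)} = 1^{2} \frac{-120 + k - 24 G}{4 \left(5 + G\right)} \left(-1\right) = 1 \left(- \frac{-120 + k - 24 G}{4 \left(5 + G\right)}\right) = - \frac{-120 + k - 24 G}{4 \left(5 + G\right)}$)
$- 64 N + Y{\left(12,1 \right)} = \left(-64\right) 16 + \frac{120 - 1 + 24 \cdot 12}{4 \left(5 + 12\right)} = -1024 + \frac{120 - 1 + 288}{4 \cdot 17} = -1024 + \frac{1}{4} \cdot \frac{1}{17} \cdot 407 = -1024 + \frac{407}{68} = - \frac{69225}{68}$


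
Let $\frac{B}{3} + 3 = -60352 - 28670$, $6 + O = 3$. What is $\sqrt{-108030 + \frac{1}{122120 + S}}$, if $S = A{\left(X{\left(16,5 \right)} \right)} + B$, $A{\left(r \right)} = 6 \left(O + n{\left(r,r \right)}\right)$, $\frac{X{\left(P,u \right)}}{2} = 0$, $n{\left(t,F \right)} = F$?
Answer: $\frac{i \sqrt{2270484953998843}}{144973} \approx 328.68 i$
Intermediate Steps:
$O = -3$ ($O = -6 + 3 = -3$)
$X{\left(P,u \right)} = 0$ ($X{\left(P,u \right)} = 2 \cdot 0 = 0$)
$B = -267075$ ($B = -9 + 3 \left(-60352 - 28670\right) = -9 + 3 \left(-89022\right) = -9 - 267066 = -267075$)
$A{\left(r \right)} = -18 + 6 r$ ($A{\left(r \right)} = 6 \left(-3 + r\right) = -18 + 6 r$)
$S = -267093$ ($S = \left(-18 + 6 \cdot 0\right) - 267075 = \left(-18 + 0\right) - 267075 = -18 - 267075 = -267093$)
$\sqrt{-108030 + \frac{1}{122120 + S}} = \sqrt{-108030 + \frac{1}{122120 - 267093}} = \sqrt{-108030 + \frac{1}{-144973}} = \sqrt{-108030 - \frac{1}{144973}} = \sqrt{- \frac{15661433191}{144973}} = \frac{i \sqrt{2270484953998843}}{144973}$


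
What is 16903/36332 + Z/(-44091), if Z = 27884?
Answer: -267811315/1601914212 ≈ -0.16718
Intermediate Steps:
16903/36332 + Z/(-44091) = 16903/36332 + 27884/(-44091) = 16903*(1/36332) + 27884*(-1/44091) = 16903/36332 - 27884/44091 = -267811315/1601914212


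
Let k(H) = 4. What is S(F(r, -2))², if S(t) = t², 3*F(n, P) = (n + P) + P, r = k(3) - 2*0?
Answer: 0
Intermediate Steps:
r = 4 (r = 4 - 2*0 = 4 - 1*0 = 4 + 0 = 4)
F(n, P) = n/3 + 2*P/3 (F(n, P) = ((n + P) + P)/3 = ((P + n) + P)/3 = (n + 2*P)/3 = n/3 + 2*P/3)
S(F(r, -2))² = (((⅓)*4 + (⅔)*(-2))²)² = ((4/3 - 4/3)²)² = (0²)² = 0² = 0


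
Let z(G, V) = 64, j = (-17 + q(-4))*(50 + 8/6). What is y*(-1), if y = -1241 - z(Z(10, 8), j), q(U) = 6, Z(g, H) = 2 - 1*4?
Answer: 1305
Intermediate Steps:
Z(g, H) = -2 (Z(g, H) = 2 - 4 = -2)
j = -1694/3 (j = (-17 + 6)*(50 + 8/6) = -11*(50 + 8*(1/6)) = -11*(50 + 4/3) = -11*154/3 = -1694/3 ≈ -564.67)
y = -1305 (y = -1241 - 1*64 = -1241 - 64 = -1305)
y*(-1) = -1305*(-1) = 1305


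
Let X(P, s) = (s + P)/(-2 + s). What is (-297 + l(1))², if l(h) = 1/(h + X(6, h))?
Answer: 3179089/36 ≈ 88308.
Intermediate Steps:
X(P, s) = (P + s)/(-2 + s)
l(h) = 1/(h + (6 + h)/(-2 + h))
(-297 + l(1))² = (-297 + (-2 + 1)/(6 + 1² - 1*1))² = (-297 - 1/(6 + 1 - 1))² = (-297 - 1/6)² = (-297 + (⅙)*(-1))² = (-297 - ⅙)² = (-1783/6)² = 3179089/36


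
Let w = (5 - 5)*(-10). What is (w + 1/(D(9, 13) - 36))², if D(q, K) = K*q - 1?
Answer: 1/6400 ≈ 0.00015625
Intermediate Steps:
w = 0 (w = 0*(-10) = 0)
D(q, K) = -1 + K*q
(w + 1/(D(9, 13) - 36))² = (0 + 1/((-1 + 13*9) - 36))² = (0 + 1/((-1 + 117) - 36))² = (0 + 1/(116 - 36))² = (0 + 1/80)² = (1/80)² = 1/6400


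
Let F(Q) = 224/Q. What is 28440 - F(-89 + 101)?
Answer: 85264/3 ≈ 28421.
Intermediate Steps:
28440 - F(-89 + 101) = 28440 - 224/(-89 + 101) = 28440 - 224/12 = 28440 - 1*56/3 = 28440 - 56/3 = 85264/3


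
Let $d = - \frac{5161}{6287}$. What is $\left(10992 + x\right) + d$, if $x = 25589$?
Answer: $\frac{229979586}{6287} \approx 36580.0$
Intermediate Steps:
$d = - \frac{5161}{6287}$ ($d = \left(-5161\right) \frac{1}{6287} = - \frac{5161}{6287} \approx -0.8209$)
$\left(10992 + x\right) + d = \left(10992 + 25589\right) - \frac{5161}{6287} = 36581 - \frac{5161}{6287} = \frac{229979586}{6287}$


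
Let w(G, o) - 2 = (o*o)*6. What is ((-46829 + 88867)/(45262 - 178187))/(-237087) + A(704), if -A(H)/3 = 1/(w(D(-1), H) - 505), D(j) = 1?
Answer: 30442718909/93699551463543675 ≈ 3.2490e-7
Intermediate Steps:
w(G, o) = 2 + 6*o² (w(G, o) = 2 + (o*o)*6 = 2 + o²*6 = 2 + 6*o²)
A(H) = -3/(-503 + 6*H²) (A(H) = -3/((2 + 6*H²) - 505) = -3/(-503 + 6*H²))
((-46829 + 88867)/(45262 - 178187))/(-237087) + A(704) = ((-46829 + 88867)/(45262 - 178187))/(-237087) - 3/(-503 + 6*704²) = (42038/(-132925))*(-1/237087) - 3/(-503 + 6*495616) = (42038*(-1/132925))*(-1/237087) - 3/(-503 + 2973696) = -42038/132925*(-1/237087) - 3/2973193 = 42038/31514789475 - 3*1/2973193 = 42038/31514789475 - 3/2973193 = 30442718909/93699551463543675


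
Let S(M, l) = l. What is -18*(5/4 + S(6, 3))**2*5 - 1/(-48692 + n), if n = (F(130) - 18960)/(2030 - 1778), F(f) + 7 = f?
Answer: -2536846303/1560536 ≈ -1625.6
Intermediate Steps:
F(f) = -7 + f
n = -299/4 (n = ((-7 + 130) - 18960)/(2030 - 1778) = (123 - 18960)/252 = -18837*1/252 = -299/4 ≈ -74.750)
-18*(5/4 + S(6, 3))**2*5 - 1/(-48692 + n) = -18*(5/4 + 3)**2*5 - 1/(-48692 - 299/4) = -18*(5*(1/4) + 3)**2*5 - 1/(-195067/4) = -18*(5/4 + 3)**2*5 - 1*(-4/195067) = -18*(17/4)**2*5 + 4/195067 = -18*289/16*5 + 4/195067 = -2601/8*5 + 4/195067 = -13005/8 + 4/195067 = -2536846303/1560536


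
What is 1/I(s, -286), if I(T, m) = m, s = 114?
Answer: -1/286 ≈ -0.0034965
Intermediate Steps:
1/I(s, -286) = 1/(-286) = -1/286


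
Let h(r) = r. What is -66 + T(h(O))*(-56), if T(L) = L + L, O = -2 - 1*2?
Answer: 382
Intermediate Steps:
O = -4 (O = -2 - 2 = -4)
T(L) = 2*L
-66 + T(h(O))*(-56) = -66 + (2*(-4))*(-56) = -66 - 8*(-56) = -66 + 448 = 382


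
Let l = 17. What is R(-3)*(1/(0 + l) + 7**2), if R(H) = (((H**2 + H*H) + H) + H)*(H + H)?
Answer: -60048/17 ≈ -3532.2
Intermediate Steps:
R(H) = 2*H*(2*H + 2*H**2) (R(H) = (((H**2 + H**2) + H) + H)*(2*H) = ((2*H**2 + H) + H)*(2*H) = ((H + 2*H**2) + H)*(2*H) = (2*H + 2*H**2)*(2*H) = 2*H*(2*H + 2*H**2))
R(-3)*(1/(0 + l) + 7**2) = (4*(-3)**2*(1 - 3))*(1/(0 + 17) + 7**2) = (4*9*(-2))*(1/17 + 49) = -72*(1/17 + 49) = -72*834/17 = -60048/17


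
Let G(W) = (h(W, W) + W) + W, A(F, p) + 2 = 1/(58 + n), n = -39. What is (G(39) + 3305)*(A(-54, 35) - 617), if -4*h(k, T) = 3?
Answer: -39775260/19 ≈ -2.0934e+6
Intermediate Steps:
h(k, T) = -3/4 (h(k, T) = -1/4*3 = -3/4)
A(F, p) = -37/19 (A(F, p) = -2 + 1/(58 - 39) = -2 + 1/19 = -37/19)
G(W) = -3/4 + 2*W (G(W) = (-3/4 + W) + W = -3/4 + 2*W)
(G(39) + 3305)*(A(-54, 35) - 617) = ((-3/4 + 2*39) + 3305)*(-37/19 - 617) = ((-3/4 + 78) + 3305)*(-11760/19) = (309/4 + 3305)*(-11760/19) = (13529/4)*(-11760/19) = -39775260/19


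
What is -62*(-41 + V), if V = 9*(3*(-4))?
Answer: 9238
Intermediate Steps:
V = -108 (V = 9*(-12) = -108)
-62*(-41 + V) = -62*(-41 - 108) = -62*(-149) = 9238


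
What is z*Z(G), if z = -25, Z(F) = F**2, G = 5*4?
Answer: -10000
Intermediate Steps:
G = 20
z*Z(G) = -25*20**2 = -25*400 = -10000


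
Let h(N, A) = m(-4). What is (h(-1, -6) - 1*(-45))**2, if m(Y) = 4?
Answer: 2401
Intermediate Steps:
h(N, A) = 4
(h(-1, -6) - 1*(-45))**2 = (4 - 1*(-45))**2 = (4 + 45)**2 = 49**2 = 2401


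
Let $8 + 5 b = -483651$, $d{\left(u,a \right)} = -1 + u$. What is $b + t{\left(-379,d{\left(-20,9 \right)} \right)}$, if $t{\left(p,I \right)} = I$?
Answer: $- \frac{483764}{5} \approx -96753.0$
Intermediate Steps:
$b = - \frac{483659}{5}$ ($b = - \frac{8}{5} + \frac{1}{5} \left(-483651\right) = - \frac{8}{5} - \frac{483651}{5} = - \frac{483659}{5} \approx -96732.0$)
$b + t{\left(-379,d{\left(-20,9 \right)} \right)} = - \frac{483659}{5} - 21 = - \frac{483764}{5}$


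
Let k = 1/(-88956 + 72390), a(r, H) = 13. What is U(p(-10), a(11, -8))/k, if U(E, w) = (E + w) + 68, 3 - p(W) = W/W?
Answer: -1374978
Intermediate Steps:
k = -1/16566 (k = 1/(-16566) = -1/16566 ≈ -6.0365e-5)
p(W) = 2 (p(W) = 3 - W/W = 3 - 1*1 = 3 - 1 = 2)
U(E, w) = 68 + E + w
U(p(-10), a(11, -8))/k = (68 + 2 + 13)/(-1/16566) = 83*(-16566) = -1374978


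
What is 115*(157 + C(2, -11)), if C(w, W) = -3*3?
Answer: 17020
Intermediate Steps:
C(w, W) = -9
115*(157 + C(2, -11)) = 115*(157 - 9) = 115*148 = 17020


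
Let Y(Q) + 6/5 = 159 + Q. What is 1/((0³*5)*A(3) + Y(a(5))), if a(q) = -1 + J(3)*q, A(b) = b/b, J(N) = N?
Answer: 5/859 ≈ 0.0058207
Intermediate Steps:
A(b) = 1
a(q) = -1 + 3*q
Y(Q) = 789/5 + Q (Y(Q) = -6/5 + (159 + Q) = 789/5 + Q)
1/((0³*5)*A(3) + Y(a(5))) = 1/((0³*5)*1 + (789/5 + (-1 + 3*5))) = 1/((0*5)*1 + (789/5 + (-1 + 15))) = 1/(0*1 + (789/5 + 14)) = 1/(0 + 859/5) = 1/(859/5) = 5/859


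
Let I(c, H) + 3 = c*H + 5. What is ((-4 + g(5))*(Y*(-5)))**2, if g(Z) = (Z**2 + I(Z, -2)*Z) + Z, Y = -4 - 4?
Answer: 313600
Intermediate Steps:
Y = -8
I(c, H) = 2 + H*c (I(c, H) = -3 + (c*H + 5) = -3 + (H*c + 5) = -3 + (5 + H*c) = 2 + H*c)
g(Z) = Z + Z**2 + Z*(2 - 2*Z) (g(Z) = (Z**2 + (2 - 2*Z)*Z) + Z = (Z**2 + Z*(2 - 2*Z)) + Z = Z + Z**2 + Z*(2 - 2*Z))
((-4 + g(5))*(Y*(-5)))**2 = ((-4 + 5*(3 - 1*5))*(-8*(-5)))**2 = ((-4 + 5*(3 - 5))*40)**2 = ((-4 + 5*(-2))*40)**2 = ((-4 - 10)*40)**2 = (-14*40)**2 = (-560)**2 = 313600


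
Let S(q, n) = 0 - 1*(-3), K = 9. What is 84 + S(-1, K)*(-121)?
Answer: -279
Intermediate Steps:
S(q, n) = 3 (S(q, n) = 0 + 3 = 3)
84 + S(-1, K)*(-121) = 84 + 3*(-121) = 84 - 363 = -279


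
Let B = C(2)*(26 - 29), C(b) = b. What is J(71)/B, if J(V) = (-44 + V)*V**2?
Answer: -45369/2 ≈ -22685.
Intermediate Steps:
J(V) = V**2*(-44 + V)
B = -6 (B = 2*(26 - 29) = 2*(-3) = -6)
J(71)/B = (71**2*(-44 + 71))/(-6) = (5041*27)*(-1/6) = 136107*(-1/6) = -45369/2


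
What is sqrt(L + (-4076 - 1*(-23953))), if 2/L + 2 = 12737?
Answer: sqrt(358184039755)/4245 ≈ 140.99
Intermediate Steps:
L = 2/12735 (L = 2/(-2 + 12737) = 2/12735 ≈ 0.00015705)
sqrt(L + (-4076 - 1*(-23953))) = sqrt(2/12735 + (-4076 - 1*(-23953))) = sqrt(2/12735 + (-4076 + 23953)) = sqrt(2/12735 + 19877) = sqrt(253133597/12735) = sqrt(358184039755)/4245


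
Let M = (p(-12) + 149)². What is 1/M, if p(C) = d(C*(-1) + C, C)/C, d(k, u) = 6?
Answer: 4/88209 ≈ 4.5347e-5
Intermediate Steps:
p(C) = 6/C
M = 88209/4 (M = (6/(-12) + 149)² = (6*(-1/12) + 149)² = (-½ + 149)² = (297/2)² = 88209/4 ≈ 22052.)
1/M = 1/(88209/4) = 4/88209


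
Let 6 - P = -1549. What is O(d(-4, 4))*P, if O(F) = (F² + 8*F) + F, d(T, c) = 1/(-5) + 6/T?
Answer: -385951/20 ≈ -19298.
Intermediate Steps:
d(T, c) = -⅕ + 6/T (d(T, c) = 1*(-⅕) + 6/T = -⅕ + 6/T)
P = 1555 (P = 6 - 1*(-1549) = 6 + 1549 = 1555)
O(F) = F² + 9*F
O(d(-4, 4))*P = (((⅕)*(30 - 1*(-4))/(-4))*(9 + (⅕)*(30 - 1*(-4))/(-4)))*1555 = (((⅕)*(-¼)*(30 + 4))*(9 + (⅕)*(-¼)*(30 + 4)))*1555 = (((⅕)*(-¼)*34)*(9 + (⅕)*(-¼)*34))*1555 = -17*(9 - 17/10)/10*1555 = -17/10*73/10*1555 = -1241/100*1555 = -385951/20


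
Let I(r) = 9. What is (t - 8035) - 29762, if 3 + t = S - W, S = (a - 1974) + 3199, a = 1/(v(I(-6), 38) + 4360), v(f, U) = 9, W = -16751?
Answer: -86611055/4369 ≈ -19824.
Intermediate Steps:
a = 1/4369 (a = 1/(9 + 4360) = 1/4369 ≈ 0.00022889)
S = 5352026/4369 (S = (1/4369 - 1974) + 3199 = -8624405/4369 + 3199 = 5352026/4369 ≈ 1225.0)
t = 78524038/4369 (t = -3 + (5352026/4369 - 1*(-16751)) = -3 + (5352026/4369 + 16751) = -3 + 78537145/4369 = 78524038/4369 ≈ 17973.)
(t - 8035) - 29762 = (78524038/4369 - 8035) - 29762 = 43419123/4369 - 29762 = -86611055/4369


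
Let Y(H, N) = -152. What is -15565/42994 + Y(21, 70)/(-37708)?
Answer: -145097483/405304438 ≈ -0.35800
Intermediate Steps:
-15565/42994 + Y(21, 70)/(-37708) = -15565/42994 - 152/(-37708) = -15565*1/42994 - 152*(-1/37708) = -15565/42994 + 38/9427 = -145097483/405304438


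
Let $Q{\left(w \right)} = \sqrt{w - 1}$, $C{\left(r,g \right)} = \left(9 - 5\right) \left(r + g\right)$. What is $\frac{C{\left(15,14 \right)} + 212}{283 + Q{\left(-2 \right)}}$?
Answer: $\frac{23206}{20023} - \frac{82 i \sqrt{3}}{20023} \approx 1.159 - 0.0070933 i$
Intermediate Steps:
$C{\left(r,g \right)} = 4 g + 4 r$ ($C{\left(r,g \right)} = 4 \left(g + r\right) = 4 g + 4 r$)
$Q{\left(w \right)} = \sqrt{-1 + w}$
$\frac{C{\left(15,14 \right)} + 212}{283 + Q{\left(-2 \right)}} = \frac{\left(4 \cdot 14 + 4 \cdot 15\right) + 212}{283 + \sqrt{-1 - 2}} = \frac{\left(56 + 60\right) + 212}{283 + \sqrt{-3}} = \frac{116 + 212}{283 + i \sqrt{3}} = \frac{328}{283 + i \sqrt{3}}$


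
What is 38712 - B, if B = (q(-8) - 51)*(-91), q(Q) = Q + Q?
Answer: 32615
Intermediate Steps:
q(Q) = 2*Q
B = 6097 (B = (2*(-8) - 51)*(-91) = (-16 - 51)*(-91) = -67*(-91) = 6097)
38712 - B = 38712 - 1*6097 = 38712 - 6097 = 32615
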